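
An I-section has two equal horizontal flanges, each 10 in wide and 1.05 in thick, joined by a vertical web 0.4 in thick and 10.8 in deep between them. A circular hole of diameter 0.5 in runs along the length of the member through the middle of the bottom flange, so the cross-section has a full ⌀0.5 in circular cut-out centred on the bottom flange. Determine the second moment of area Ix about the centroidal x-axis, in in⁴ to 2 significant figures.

Decompose the section into non-overlapping parts with the origin at the bottom-left of its bounding rectangle.
Bottom flange: 10 × 1.05, A = 10.5 in², y = 0.525 in, Ī = 0.9647 in⁴.
Web: 0.4 × 10.8, A = 4.32 in², y = 6.45 in, Ī = 41.99 in⁴.
Top flange: 10 × 1.05, A = 10.5 in², y = 12.38 in, Ī = 0.9647 in⁴.
Hole (subtracted): ⌀0.5, A = 0.1963 in², y = 0.525 in, Ī = 0.003068 in⁴.
Centroid: ȳ = ΣA·y / ΣA = 6.496 in.
Transfer each piece to the centroidal x-axis using Ī + A·d² with d = y − 6.496:
  bottom flange: d = -5.971 in → contributes +375.4 in⁴
  web: d = -0.04631 in → contributes +42 in⁴
  top flange: d = 5.879 in → contributes +363.8 in⁴
  hole: d = -5.971 in → contributes −7.004 in⁴
Total I = 774.2 in⁴.

Ix ≈ 770 in⁴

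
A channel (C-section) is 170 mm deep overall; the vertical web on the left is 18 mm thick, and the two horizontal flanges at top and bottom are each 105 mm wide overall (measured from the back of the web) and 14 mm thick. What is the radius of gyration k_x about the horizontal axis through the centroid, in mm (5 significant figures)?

Split into non-overlapping primitives; take the origin at the lower-left of the bounding box.
Web: 18 × 170, A = 3 060 mm², y = 85 mm, Ī = 7 369 500 mm⁴.
Top flange (beyond web): 87 × 14, A = 1 218 mm², y = 163 mm, Ī = 19 894 mm⁴.
Bottom flange (beyond web): 87 × 14, A = 1 218 mm², y = 7 mm, Ī = 19 894 mm⁴.
By symmetry the centroid is at mid-height, ȳ = 85 mm.
Transfer each piece to the horizontal axis through the centroid using Ī + A·d² with d = y − 85:
  web: d = 0 mm → contributes +7 369 500 mm⁴
  top flange (beyond web): d = 78 mm → contributes +7 430 206 mm⁴
  bottom flange (beyond web): d = -78 mm → contributes +7 430 206 mm⁴
Total I = 22 229 912 mm⁴.
Radius of gyration: k = √(I/A) = √(22 229 912 / 5 496) = 63.5983 mm.

k_x ≈ 63.598 mm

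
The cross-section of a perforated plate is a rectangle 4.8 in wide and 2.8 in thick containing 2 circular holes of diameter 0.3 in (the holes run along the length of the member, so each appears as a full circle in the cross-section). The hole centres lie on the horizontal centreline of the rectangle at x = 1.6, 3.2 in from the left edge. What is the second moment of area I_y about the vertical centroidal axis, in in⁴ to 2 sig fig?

Split into non-overlapping primitives; take the origin at the lower-left of the bounding box.
Plate: 4.8 × 2.8, A = 13.44 in², x = 2.4 in, Ī = 25.8 in⁴.
Hole 1 (subtracted): ⌀0.3, A = 0.07069 in², x = 1.6 in, Ī = 0.0003976 in⁴.
Hole 2 (subtracted): ⌀0.3, A = 0.07069 in², x = 3.2 in, Ī = 0.0003976 in⁴.
By symmetry the centroid is at mid-width, x̄ = 2.4 in.
Transfer each piece to the vertical centroidal axis using Ī + A·d² with d = x − 2.4:
  plate: d = 0 in → contributes +25.8 in⁴
  hole 1: d = -0.8 in → contributes −0.04564 in⁴
  hole 2: d = 0.8 in → contributes −0.04564 in⁴
Total I = 25.71 in⁴.

I_y ≈ 26 in⁴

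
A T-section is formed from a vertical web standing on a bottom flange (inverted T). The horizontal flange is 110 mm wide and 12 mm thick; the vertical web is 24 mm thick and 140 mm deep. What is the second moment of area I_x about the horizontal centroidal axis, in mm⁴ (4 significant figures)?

I_x ≈ 1.098 × 10⁷ mm⁴

Split into non-overlapping primitives; take the origin at the lower-left of the bounding box.
Flange: 110 × 12, A = 1 320 mm², y = 6 mm, Ī = 15 840 mm⁴.
Web: 24 × 140, A = 3 360 mm², y = 82 mm, Ī = 5 488 000 mm⁴.
Centroid: ȳ = ΣA·y / ΣA = 60.5641 mm.
Transfer each piece to the horizontal centroidal axis using Ī + A·d² with d = y − 60.5641:
  flange: d = -54.5641 mm → contributes +3 945 799 mm⁴
  web: d = 21.4359 mm → contributes +7 031 912 mm⁴
Total I = 10 977 711 mm⁴.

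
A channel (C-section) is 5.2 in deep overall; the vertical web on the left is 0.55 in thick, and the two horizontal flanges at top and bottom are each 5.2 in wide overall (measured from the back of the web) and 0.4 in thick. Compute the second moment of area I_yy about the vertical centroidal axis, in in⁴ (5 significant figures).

I_yy ≈ 17.705 in⁴

Break the section into simple shapes (no overlaps), measuring from the bottom-left corner of the bounding box.
Web: 0.55 × 5.2, A = 2.86 in², x = 0.275 in, Ī = 0.07209583 in⁴.
Top flange (beyond web): 4.65 × 0.4, A = 1.86 in², x = 2.875 in, Ī = 3.351488 in⁴.
Bottom flange (beyond web): 4.65 × 0.4, A = 1.86 in², x = 2.875 in, Ī = 3.351488 in⁴.
Centroid: x̄ = ΣA·x / ΣA = 1.744909 in.
Transfer each piece to the vertical centroidal axis using Ī + A·d² with d = x − 1.744909:
  web: d = -1.469909 in → contributes +6.251503 in⁴
  top flange (beyond web): d = 1.130091 in → contributes +5.726905 in⁴
  bottom flange (beyond web): d = 1.130091 in → contributes +5.726905 in⁴
Total I = 17.70531 in⁴.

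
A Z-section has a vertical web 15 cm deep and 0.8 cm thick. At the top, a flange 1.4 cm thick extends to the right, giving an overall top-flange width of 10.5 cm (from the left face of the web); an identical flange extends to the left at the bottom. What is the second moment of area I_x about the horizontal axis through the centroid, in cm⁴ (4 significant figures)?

I_x ≈ 1485 cm⁴

Treat the section as a set of non-overlapping primitives; coordinates are from the bounding-box lower-left.
Web: 0.8 × 15, A = 12 cm², y = 7.5 cm, Ī = 225 cm⁴.
Top flange (beyond web): 9.7 × 1.4, A = 13.58 cm², y = 14.3 cm, Ī = 2.21807 cm⁴.
Bottom flange (beyond web): 9.7 × 1.4, A = 13.58 cm², y = 0.7 cm, Ī = 2.21807 cm⁴.
Centroid: ȳ = ΣA·y / ΣA = 7.5 cm.
Transfer each piece to the horizontal axis through the centroid using Ī + A·d² with d = y − 7.5:
  web: d = 0 cm → contributes +225 cm⁴
  top flange (beyond web): d = 6.8 cm → contributes +630.157 cm⁴
  bottom flange (beyond web): d = -6.8 cm → contributes +630.157 cm⁴
Total I = 1485.31 cm⁴.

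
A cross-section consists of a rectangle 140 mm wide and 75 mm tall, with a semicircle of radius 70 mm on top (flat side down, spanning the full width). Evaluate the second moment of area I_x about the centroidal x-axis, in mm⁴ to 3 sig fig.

Treat the section as a set of non-overlapping primitives; coordinates are from the bounding-box lower-left.
Rectangular body: 140 × 75, A = 10 500 mm², y = 37.5 mm, Ī = 4 921 875 mm⁴.
Semicircular cap: semicircle r = 70, A = 7696.9 mm², y = 104.71 mm, Ī = 2 635 265 mm⁴.
Centroid: ȳ = ΣA·y / ΣA = 65.928 mm.
Transfer each piece to the centroidal x-axis using Ī + A·d² with d = y − 65.928:
  rectangular body: d = -28.428 mm → contributes +13 407 428 mm⁴
  semicircular cap: d = 38.781 mm → contributes +14 211 131 mm⁴
Total I = 27 618 560 mm⁴.

I_x ≈ 2.76 × 10⁷ mm⁴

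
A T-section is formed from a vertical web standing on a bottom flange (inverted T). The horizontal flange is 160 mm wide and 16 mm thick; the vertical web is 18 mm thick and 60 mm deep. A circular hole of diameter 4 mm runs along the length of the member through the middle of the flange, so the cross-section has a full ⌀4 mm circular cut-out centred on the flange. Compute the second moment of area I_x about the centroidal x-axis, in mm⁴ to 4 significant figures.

I_x ≈ 1.474 × 10⁶ mm⁴

Break the section into simple shapes (no overlaps), measuring from the bottom-left corner of the bounding box.
Flange: 160 × 16, A = 2 560 mm², y = 8 mm, Ī = 54613.3 mm⁴.
Web: 18 × 60, A = 1 080 mm², y = 46 mm, Ī = 324 000 mm⁴.
Hole (subtracted): ⌀4, A = 12.5664 mm², y = 8 mm, Ī = 12.5664 mm⁴.
Centroid: ȳ = ΣA·y / ΣA = 19.3138 mm.
Transfer each piece to the centroidal x-axis using Ī + A·d² with d = y − 19.3138:
  flange: d = -11.3138 mm → contributes +382 298 mm⁴
  web: d = 26.6862 mm → contributes +1 093 126 mm⁴
  hole: d = -11.3138 mm → contributes −1621.08 mm⁴
Total I = 1 473 803 mm⁴.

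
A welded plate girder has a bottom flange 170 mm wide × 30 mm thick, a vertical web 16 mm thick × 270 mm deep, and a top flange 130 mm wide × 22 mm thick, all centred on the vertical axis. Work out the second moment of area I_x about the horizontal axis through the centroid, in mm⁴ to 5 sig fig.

I_x ≈ 1.9263 × 10⁸ mm⁴

Decompose the section into non-overlapping parts with the origin at the bottom-left of its bounding rectangle.
Bottom plate: 170 × 30, A = 5 100 mm², y = 15 mm, Ī = 382 500 mm⁴.
Web plate: 16 × 270, A = 4 320 mm², y = 165 mm, Ī = 26 244 000 mm⁴.
Top plate: 130 × 22, A = 2 860 mm², y = 311 mm, Ī = 115353.3 mm⁴.
Centroid: ȳ = ΣA·y / ΣA = 136.7068 mm.
Transfer each piece to the horizontal axis through the centroid using Ī + A·d² with d = y − 136.7068:
  bottom plate: d = -121.7068 mm → contributes +75 926 530 mm⁴
  web plate: d = 28.29316 mm → contributes +29 702 172 mm⁴
  top plate: d = 174.2932 mm → contributes +86 996 735 mm⁴
Total I = 192 625 438 mm⁴.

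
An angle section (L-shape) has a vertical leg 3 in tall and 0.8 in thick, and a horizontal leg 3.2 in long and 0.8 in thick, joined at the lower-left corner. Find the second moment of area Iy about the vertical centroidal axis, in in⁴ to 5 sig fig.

Iy ≈ 3.7803 in⁴

Decompose the section into non-overlapping parts with the origin at the bottom-left of its bounding rectangle.
Vertical leg: 0.8 × 3, A = 2.4 in², x = 0.4 in, Ī = 0.128 in⁴.
Horizontal leg (remainder): 2.4 × 0.8, A = 1.92 in², x = 2 in, Ī = 0.9216 in⁴.
Centroid: x̄ = ΣA·x / ΣA = 1.111111 in.
Transfer each piece to the vertical centroidal axis using Ī + A·d² with d = x − 1.111111:
  vertical leg: d = -0.7111111 in → contributes +1.34163 in⁴
  horizontal leg (remainder): d = 0.8888889 in → contributes +2.438637 in⁴
Total I = 3.780267 in⁴.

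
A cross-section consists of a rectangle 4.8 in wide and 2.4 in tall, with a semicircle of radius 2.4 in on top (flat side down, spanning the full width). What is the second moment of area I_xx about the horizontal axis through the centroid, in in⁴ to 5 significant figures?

I_xx ≈ 34.115 in⁴

Treat the section as a set of non-overlapping primitives; coordinates are from the bounding-box lower-left.
Rectangular body: 4.8 × 2.4, A = 11.52 in², y = 1.2 in, Ī = 5.5296 in⁴.
Semicircular cap: semicircle r = 2.4, A = 9.047787 in², y = 3.418592 in, Ī = 3.641473 in⁴.
Centroid: ȳ = ΣA·y / ΣA = 2.17596 in.
Transfer each piece to the horizontal axis through the centroid using Ī + A·d² with d = y − 2.17596:
  rectangular body: d = -0.9759603 in → contributes +16.50238 in⁴
  semicircular cap: d = 1.242631 in → contributes +17.61245 in⁴
Total I = 34.11484 in⁴.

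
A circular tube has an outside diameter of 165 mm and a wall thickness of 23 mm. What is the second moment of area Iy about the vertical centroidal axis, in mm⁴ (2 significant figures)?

Iy ≈ 2.7 × 10⁷ mm⁴

Decompose the section into non-overlapping parts with the origin at the bottom-left of its bounding rectangle.
Outer circle: ⌀165, A = 21 382 mm², x = 82.5 mm, Ī = 36 383 601 mm⁴.
Bore (subtracted): ⌀119, A = 11 122 mm², x = 82.5 mm, Ī = 9 843 686 mm⁴.
By symmetry the centroid is at mid-width, x̄ = 82.5 mm.
All pieces are centred on the vertical centroidal axis, so I = ΣĪ (holes subtracted) = 26 539 915 mm⁴.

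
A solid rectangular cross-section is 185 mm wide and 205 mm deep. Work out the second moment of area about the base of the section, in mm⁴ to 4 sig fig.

I_base ≈ 5.313 × 10⁸ mm⁴

The section: 185 × 205, A = 37 925 mm², y = 102.5 mm, Ī = 132 816 510 mm⁴.
Transfer it to a horizontal axis along the bottom face using Ī + A·d² with d = y − 0:
  the section: d = 102.5 mm → contributes +531 266 042 mm⁴
Total I = 531 266 042 mm⁴.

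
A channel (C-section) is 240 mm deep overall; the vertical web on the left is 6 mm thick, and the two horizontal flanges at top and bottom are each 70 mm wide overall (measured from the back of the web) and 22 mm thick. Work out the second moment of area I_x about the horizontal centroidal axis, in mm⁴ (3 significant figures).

Treat the section as a set of non-overlapping primitives; coordinates are from the bounding-box lower-left.
Web: 6 × 240, A = 1 440 mm², y = 120 mm, Ī = 6 912 000 mm⁴.
Top flange (beyond web): 64 × 22, A = 1 408 mm², y = 229 mm, Ī = 56 789 mm⁴.
Bottom flange (beyond web): 64 × 22, A = 1 408 mm², y = 11 mm, Ī = 56 789 mm⁴.
By symmetry the centroid is at mid-height, ȳ = 120 mm.
Transfer each piece to the horizontal centroidal axis using Ī + A·d² with d = y − 120:
  web: d = 0 mm → contributes +6 912 000 mm⁴
  top flange (beyond web): d = 109 mm → contributes +16 785 237 mm⁴
  bottom flange (beyond web): d = -109 mm → contributes +16 785 237 mm⁴
Total I = 40 482 475 mm⁴.

I_x ≈ 4.05 × 10⁷ mm⁴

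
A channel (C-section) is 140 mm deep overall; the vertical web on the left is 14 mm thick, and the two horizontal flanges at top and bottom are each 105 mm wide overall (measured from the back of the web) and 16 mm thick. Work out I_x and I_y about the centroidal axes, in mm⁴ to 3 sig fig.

Break the section into simple shapes (no overlaps), measuring from the bottom-left corner of the bounding box.
Web: 14 × 140, A = 1 960 mm², y = 70 mm, Ī = 3 201 333 mm⁴.
Top flange (beyond web): 91 × 16, A = 1 456 mm², y = 132 mm, Ī = 31 061 mm⁴.
Bottom flange (beyond web): 91 × 16, A = 1 456 mm², y = 8 mm, Ī = 31 061 mm⁴.
By symmetry the centroid is at mid-height, ȳ = 70 mm.
Transfer each piece to the centroidal x-axis using Ī + A·d² with d = y − 70:
  web: d = 0 mm → contributes +3 201 333 mm⁴
  top flange (beyond web): d = 62 mm → contributes +5 627 925 mm⁴
  bottom flange (beyond web): d = -62 mm → contributes +5 627 925 mm⁴
Total I = 14 457 184 mm⁴.
For the y-axis: x̄ = 38.379 mm.
Repeating about the centroidal y-axis gives I_y = 5 270 467 mm⁴.

I_x ≈ 1.45 × 10⁷ mm⁴, I_y ≈ 5.27 × 10⁶ mm⁴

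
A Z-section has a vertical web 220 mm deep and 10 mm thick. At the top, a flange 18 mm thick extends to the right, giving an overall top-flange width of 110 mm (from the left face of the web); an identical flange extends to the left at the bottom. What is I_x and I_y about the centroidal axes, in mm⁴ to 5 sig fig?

I_x ≈ 4.5694 × 10⁷ mm⁴, I_y ≈ 1.3908 × 10⁷ mm⁴

Treat the section as a set of non-overlapping primitives; coordinates are from the bounding-box lower-left.
Web: 10 × 220, A = 2 200 mm², y = 110 mm, Ī = 8 873 333 mm⁴.
Top flange (beyond web): 100 × 18, A = 1 800 mm², y = 211 mm, Ī = 48 600 mm⁴.
Bottom flange (beyond web): 100 × 18, A = 1 800 mm², y = 9 mm, Ī = 48 600 mm⁴.
Centroid: ȳ = ΣA·y / ΣA = 110 mm.
Transfer each piece to the centroidal x-axis using Ī + A·d² with d = y − 110:
  web: d = 0 mm → contributes +8 873 333 mm⁴
  top flange (beyond web): d = 101 mm → contributes +18 410 400 mm⁴
  bottom flange (beyond web): d = -101 mm → contributes +18 410 400 mm⁴
Total I = 45 694 133 mm⁴.
For the y-axis: x̄ = 105 mm.
Repeating about the centroidal y-axis gives I_y = 13 908 333 mm⁴.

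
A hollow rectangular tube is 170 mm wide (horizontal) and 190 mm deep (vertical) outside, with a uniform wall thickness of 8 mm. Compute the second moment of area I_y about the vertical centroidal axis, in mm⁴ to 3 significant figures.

I_y ≈ 2.48 × 10⁷ mm⁴

Decompose the section into non-overlapping parts with the origin at the bottom-left of its bounding rectangle.
Outer rectangle: 170 × 190, A = 32 300 mm², x = 85 mm, Ī = 77 789 167 mm⁴.
Inner void (subtracted): 154 × 174, A = 26 796 mm², x = 85 mm, Ī = 52 957 828 mm⁴.
By symmetry the centroid is at mid-width, x̄ = 85 mm.
All pieces are centred on the vertical centroidal axis, so I = ΣĪ (holes subtracted) = 24 831 339 mm⁴.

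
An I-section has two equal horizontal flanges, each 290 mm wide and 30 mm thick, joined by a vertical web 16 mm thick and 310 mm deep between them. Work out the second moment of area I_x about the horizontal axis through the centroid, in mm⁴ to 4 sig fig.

I_x ≈ 5.439 × 10⁸ mm⁴

Break the section into simple shapes (no overlaps), measuring from the bottom-left corner of the bounding box.
Bottom flange: 290 × 30, A = 8 700 mm², y = 15 mm, Ī = 652 500 mm⁴.
Web: 16 × 310, A = 4 960 mm², y = 185 mm, Ī = 39 721 333 mm⁴.
Top flange: 290 × 30, A = 8 700 mm², y = 355 mm, Ī = 652 500 mm⁴.
By symmetry the centroid is at mid-height, ȳ = 185 mm.
Transfer each piece to the horizontal axis through the centroid using Ī + A·d² with d = y − 185:
  bottom flange: d = -170 mm → contributes +252 082 500 mm⁴
  web: d = 0 mm → contributes +39 721 333 mm⁴
  top flange: d = 170 mm → contributes +252 082 500 mm⁴
Total I = 543 886 333 mm⁴.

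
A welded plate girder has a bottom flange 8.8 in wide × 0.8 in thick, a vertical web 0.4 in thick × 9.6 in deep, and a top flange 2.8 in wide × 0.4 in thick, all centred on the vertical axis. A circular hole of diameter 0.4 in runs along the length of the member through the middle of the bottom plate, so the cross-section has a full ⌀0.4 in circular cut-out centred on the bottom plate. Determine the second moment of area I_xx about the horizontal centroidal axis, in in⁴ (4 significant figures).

Split into non-overlapping primitives; take the origin at the lower-left of the bounding box.
Bottom plate: 8.8 × 0.8, A = 7.04 in², y = 0.4 in, Ī = 0.375467 in⁴.
Web plate: 0.4 × 9.6, A = 3.84 in², y = 5.6 in, Ī = 29.4912 in⁴.
Top plate: 2.8 × 0.4, A = 1.12 in², y = 10.6 in, Ī = 0.0149333 in⁴.
Hole (subtracted): ⌀0.4, A = 0.125664 in², y = 0.4 in, Ī = 0.00125664 in⁴.
Centroid: ȳ = ΣA·y / ΣA = 3.04368 in.
Transfer each piece to the horizontal centroidal axis using Ī + A·d² with d = y − 3.04368:
  bottom plate: d = -2.64368 in → contributes +49.5785 in⁴
  web plate: d = 2.55632 in → contributes +54.5846 in⁴
  top plate: d = 7.55632 in → contributes +63.9646 in⁴
  hole: d = -2.64368 in → contributes −0.879529 in⁴
Total I = 167.248 in⁴.

I_xx ≈ 167.2 in⁴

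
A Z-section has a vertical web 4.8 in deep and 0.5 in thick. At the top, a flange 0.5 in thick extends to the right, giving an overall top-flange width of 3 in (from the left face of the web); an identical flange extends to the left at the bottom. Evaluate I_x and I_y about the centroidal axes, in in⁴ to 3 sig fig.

I_x ≈ 16.2 in⁴, I_y ≈ 6.98 in⁴

Break the section into simple shapes (no overlaps), measuring from the bottom-left corner of the bounding box.
Web: 0.5 × 4.8, A = 2.4 in², y = 2.4 in, Ī = 4.608 in⁴.
Top flange (beyond web): 2.5 × 0.5, A = 1.25 in², y = 4.55 in, Ī = 0.026042 in⁴.
Bottom flange (beyond web): 2.5 × 0.5, A = 1.25 in², y = 0.25 in, Ī = 0.026042 in⁴.
Centroid: ȳ = ΣA·y / ΣA = 2.4 in.
Transfer each piece to the centroidal x-axis using Ī + A·d² with d = y − 2.4:
  web: d = 0 in → contributes +4.608 in⁴
  top flange (beyond web): d = 2.15 in → contributes +5.8042 in⁴
  bottom flange (beyond web): d = -2.15 in → contributes +5.8042 in⁴
Total I = 16.216 in⁴.
For the y-axis: x̄ = 2.75 in.
Repeating about the centroidal y-axis gives I_y = 6.9771 in⁴.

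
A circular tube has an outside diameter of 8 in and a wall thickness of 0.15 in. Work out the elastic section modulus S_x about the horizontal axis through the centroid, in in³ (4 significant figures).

S_x ≈ 7.126 in³

Decompose the section into non-overlapping parts with the origin at the bottom-left of its bounding rectangle.
Outer circle: ⌀8, A = 50.2655 in², y = 4 in, Ī = 201.062 in⁴.
Bore (subtracted): ⌀7.7, A = 46.5663 in², y = 4 in, Ī = 172.557 in⁴.
By symmetry the centroid is at mid-height, ȳ = 4 in.
All pieces are centred on the horizontal axis through the centroid, so I = ΣĪ (holes subtracted) = 28.5048 in⁴.
Extreme fibre distance c = 4 in; S = I/c = 7.12621 in³.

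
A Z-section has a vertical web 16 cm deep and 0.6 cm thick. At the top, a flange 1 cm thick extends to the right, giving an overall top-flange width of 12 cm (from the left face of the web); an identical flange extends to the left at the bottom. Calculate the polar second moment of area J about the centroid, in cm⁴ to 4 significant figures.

Decompose the section into non-overlapping parts with the origin at the bottom-left of its bounding rectangle.
Web: 0.6 × 16, A = 9.6 cm², y = 8 cm, Ī = 204.8 cm⁴.
Top flange (beyond web): 11.4 × 1, A = 11.4 cm², y = 15.5 cm, Ī = 0.95 cm⁴.
Bottom flange (beyond web): 11.4 × 1, A = 11.4 cm², y = 0.5 cm, Ī = 0.95 cm⁴.
Centroid: ȳ = ΣA·y / ΣA = 8 cm.
Transfer each piece to the centroidal x-axis using Ī + A·d² with d = y − 8:
  web: d = 0 cm → contributes +204.8 cm⁴
  top flange (beyond web): d = 7.5 cm → contributes +642.2 cm⁴
  bottom flange (beyond web): d = -7.5 cm → contributes +642.2 cm⁴
Total I = 1489.2 cm⁴.
For the y-axis: x̄ = 11.7 cm.
Repeating about the centroidal y-axis gives I_y = 1068.01 cm⁴.
Polar second moment: J = I_x + I_y = 2557.21 cm⁴.

J ≈ 2557 cm⁴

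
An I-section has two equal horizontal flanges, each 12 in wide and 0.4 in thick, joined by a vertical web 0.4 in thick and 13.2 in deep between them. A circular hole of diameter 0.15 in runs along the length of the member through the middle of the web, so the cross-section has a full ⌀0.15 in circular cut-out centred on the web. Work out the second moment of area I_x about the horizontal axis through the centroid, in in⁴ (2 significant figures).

Decompose the section into non-overlapping parts with the origin at the bottom-left of its bounding rectangle.
Bottom flange: 12 × 0.4, A = 4.8 in², y = 0.2 in, Ī = 0.064 in⁴.
Web: 0.4 × 13.2, A = 5.28 in², y = 7 in, Ī = 76.67 in⁴.
Top flange: 12 × 0.4, A = 4.8 in², y = 13.8 in, Ī = 0.064 in⁴.
Hole (subtracted): ⌀0.15, A = 0.01767 in², y = 7 in, Ī = 0.00002485 in⁴.
By symmetry the centroid is at mid-height, ȳ = 7 in.
Transfer each piece to the horizontal axis through the centroid using Ī + A·d² with d = y − 7:
  bottom flange: d = -6.8 in → contributes +222 in⁴
  web: d = 0 in → contributes +76.67 in⁴
  top flange: d = 6.8 in → contributes +222 in⁴
  hole: d = 0 in → contributes −0.00002485 in⁴
Total I = 520.7 in⁴.

I_x ≈ 520 in⁴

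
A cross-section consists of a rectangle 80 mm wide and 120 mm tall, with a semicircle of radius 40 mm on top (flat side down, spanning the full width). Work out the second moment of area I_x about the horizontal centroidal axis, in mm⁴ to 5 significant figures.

Break the section into simple shapes (no overlaps), measuring from the bottom-left corner of the bounding box.
Rectangular body: 80 × 120, A = 9 600 mm², y = 60 mm, Ī = 11 520 000 mm⁴.
Semicircular cap: semicircle r = 40, A = 2513.274 mm², y = 136.9765 mm, Ī = 280977.8 mm⁴.
Centroid: ȳ = ΣA·y / ΣA = 75.97117 mm.
Transfer each piece to the horizontal centroidal axis using Ī + A·d² with d = y − 75.97117:
  rectangular body: d = -15.97117 mm → contributes +13 968 750 mm⁴
  semicircular cap: d = 61.00536 mm → contributes +9 634 515 mm⁴
Total I = 23 603 265 mm⁴.

I_x ≈ 2.3603 × 10⁷ mm⁴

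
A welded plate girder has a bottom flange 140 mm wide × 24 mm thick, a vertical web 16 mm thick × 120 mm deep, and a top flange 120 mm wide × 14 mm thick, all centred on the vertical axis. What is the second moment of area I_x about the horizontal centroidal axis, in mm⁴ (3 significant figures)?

I_x ≈ 2.50 × 10⁷ mm⁴

Split into non-overlapping primitives; take the origin at the lower-left of the bounding box.
Bottom plate: 140 × 24, A = 3 360 mm², y = 12 mm, Ī = 161 280 mm⁴.
Web plate: 16 × 120, A = 1 920 mm², y = 84 mm, Ī = 2 304 000 mm⁴.
Top plate: 120 × 14, A = 1 680 mm², y = 151 mm, Ī = 27 440 mm⁴.
Centroid: ȳ = ΣA·y / ΣA = 65.414 mm.
Transfer each piece to the horizontal centroidal axis using Ī + A·d² with d = y − 65.414:
  bottom plate: d = -53.414 mm → contributes +9 747 472 mm⁴
  web plate: d = 18.586 mm → contributes +2 967 258 mm⁴
  top plate: d = 85.586 mm → contributes +12 333 438 mm⁴
Total I = 25 048 168 mm⁴.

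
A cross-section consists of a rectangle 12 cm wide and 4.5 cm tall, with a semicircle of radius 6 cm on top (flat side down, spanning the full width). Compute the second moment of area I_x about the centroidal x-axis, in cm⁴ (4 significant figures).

I_x ≈ 868.9 cm⁴

Split into non-overlapping primitives; take the origin at the lower-left of the bounding box.
Rectangular body: 12 × 4.5, A = 54 cm², y = 2.25 cm, Ī = 91.125 cm⁴.
Semicircular cap: semicircle r = 6, A = 56.5487 cm², y = 7.04648 cm, Ī = 142.245 cm⁴.
Centroid: ȳ = ΣA·y / ΣA = 4.70353 cm.
Transfer each piece to the centroidal x-axis using Ī + A·d² with d = y − 4.70353:
  rectangular body: d = -2.45353 cm → contributes +416.195 cm⁴
  semicircular cap: d = 2.34295 cm → contributes +452.664 cm⁴
Total I = 868.859 cm⁴.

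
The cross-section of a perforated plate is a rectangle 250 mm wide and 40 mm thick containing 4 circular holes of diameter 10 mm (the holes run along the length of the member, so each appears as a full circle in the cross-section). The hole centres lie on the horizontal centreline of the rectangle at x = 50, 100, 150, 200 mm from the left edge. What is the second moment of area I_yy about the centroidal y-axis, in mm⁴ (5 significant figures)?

Break the section into simple shapes (no overlaps), measuring from the bottom-left corner of the bounding box.
Plate: 250 × 40, A = 10 000 mm², x = 125 mm, Ī = 52 083 333 mm⁴.
Hole 1 (subtracted): ⌀10, A = 78.53982 mm², x = 50 mm, Ī = 490.8739 mm⁴.
Hole 2 (subtracted): ⌀10, A = 78.53982 mm², x = 100 mm, Ī = 490.8739 mm⁴.
Hole 3 (subtracted): ⌀10, A = 78.53982 mm², x = 150 mm, Ī = 490.8739 mm⁴.
Hole 4 (subtracted): ⌀10, A = 78.53982 mm², x = 200 mm, Ī = 490.8739 mm⁴.
By symmetry the centroid is at mid-width, x̄ = 125 mm.
Transfer each piece to the centroidal y-axis using Ī + A·d² with d = x − 125:
  plate: d = 0 mm → contributes +52 083 333 mm⁴
  hole 1: d = -75 mm → contributes −442277.3 mm⁴
  hole 2: d = -25 mm → contributes −49578.26 mm⁴
  hole 3: d = 25 mm → contributes −49578.26 mm⁴
  hole 4: d = 75 mm → contributes −442277.3 mm⁴
Total I = 51 099 622 mm⁴.

I_yy ≈ 5.1100 × 10⁷ mm⁴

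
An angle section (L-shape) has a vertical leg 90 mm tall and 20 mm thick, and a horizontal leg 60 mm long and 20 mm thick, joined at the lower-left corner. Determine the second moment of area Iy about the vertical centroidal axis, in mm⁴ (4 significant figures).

Split into non-overlapping primitives; take the origin at the lower-left of the bounding box.
Vertical leg: 20 × 90, A = 1 800 mm², x = 10 mm, Ī = 60 000 mm⁴.
Horizontal leg (remainder): 40 × 20, A = 800 mm², x = 40 mm, Ī = 106 667 mm⁴.
Centroid: x̄ = ΣA·x / ΣA = 19.2308 mm.
Transfer each piece to the vertical centroidal axis using Ī + A·d² with d = x − 19.2308:
  vertical leg: d = -9.23077 mm → contributes +213 373 mm⁴
  horizontal leg (remainder): d = 20.7692 mm → contributes +451 755 mm⁴
Total I = 665 128 mm⁴.

Iy ≈ 6.651 × 10⁵ mm⁴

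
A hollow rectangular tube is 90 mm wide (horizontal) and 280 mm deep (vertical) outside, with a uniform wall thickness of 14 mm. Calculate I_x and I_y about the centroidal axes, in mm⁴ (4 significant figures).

Decompose the section into non-overlapping parts with the origin at the bottom-left of its bounding rectangle.
Outer rectangle: 90 × 280, A = 25 200 mm², y = 140 mm, Ī = 164 640 000 mm⁴.
Inner void (subtracted): 62 × 252, A = 15 624 mm², y = 140 mm, Ī = 82 682 208 mm⁴.
By symmetry the centroid is at mid-height, ȳ = 140 mm.
All pieces are centred on the centroidal x-axis, so I = ΣĪ (holes subtracted) = 81 957 792 mm⁴.
Repeating about the centroidal y-axis gives I_y = 12 005 112 mm⁴.

I_x ≈ 8.196 × 10⁷ mm⁴, I_y ≈ 1.201 × 10⁷ mm⁴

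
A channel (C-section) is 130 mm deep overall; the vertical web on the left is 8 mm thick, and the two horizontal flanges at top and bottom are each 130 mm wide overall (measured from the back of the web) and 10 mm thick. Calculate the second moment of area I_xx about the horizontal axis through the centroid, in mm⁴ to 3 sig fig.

Decompose the section into non-overlapping parts with the origin at the bottom-left of its bounding rectangle.
Web: 8 × 130, A = 1 040 mm², y = 65 mm, Ī = 1 464 667 mm⁴.
Top flange (beyond web): 122 × 10, A = 1 220 mm², y = 125 mm, Ī = 10 167 mm⁴.
Bottom flange (beyond web): 122 × 10, A = 1 220 mm², y = 5 mm, Ī = 10 167 mm⁴.
By symmetry the centroid is at mid-height, ȳ = 65 mm.
Transfer each piece to the horizontal axis through the centroid using Ī + A·d² with d = y − 65:
  web: d = 0 mm → contributes +1 464 667 mm⁴
  top flange (beyond web): d = 60 mm → contributes +4 402 167 mm⁴
  bottom flange (beyond web): d = -60 mm → contributes +4 402 167 mm⁴
Total I = 10 269 000 mm⁴.

I_xx ≈ 1.03 × 10⁷ mm⁴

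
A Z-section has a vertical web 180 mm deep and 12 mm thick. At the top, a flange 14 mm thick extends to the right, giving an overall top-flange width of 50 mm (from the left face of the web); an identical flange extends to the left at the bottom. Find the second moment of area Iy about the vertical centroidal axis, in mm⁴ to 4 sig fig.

Iy ≈ 8.190 × 10⁵ mm⁴

Treat the section as a set of non-overlapping primitives; coordinates are from the bounding-box lower-left.
Web: 12 × 180, A = 2 160 mm², x = 44 mm, Ī = 25 920 mm⁴.
Top flange (beyond web): 38 × 14, A = 532 mm², x = 69 mm, Ī = 64017.3 mm⁴.
Bottom flange (beyond web): 38 × 14, A = 532 mm², x = 19 mm, Ī = 64017.3 mm⁴.
Centroid: x̄ = ΣA·x / ΣA = 44 mm.
Transfer each piece to the vertical centroidal axis using Ī + A·d² with d = x − 44:
  web: d = 0 mm → contributes +25 920 mm⁴
  top flange (beyond web): d = 25 mm → contributes +396 517 mm⁴
  bottom flange (beyond web): d = -25 mm → contributes +396 517 mm⁴
Total I = 818 955 mm⁴.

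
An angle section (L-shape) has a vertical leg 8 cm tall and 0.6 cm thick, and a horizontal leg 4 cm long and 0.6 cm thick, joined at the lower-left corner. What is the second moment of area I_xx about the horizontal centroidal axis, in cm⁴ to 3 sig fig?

Treat the section as a set of non-overlapping primitives; coordinates are from the bounding-box lower-left.
Vertical leg: 0.6 × 8, A = 4.8 cm², y = 4 cm, Ī = 25.6 cm⁴.
Horizontal leg (remainder): 3.4 × 0.6, A = 2.04 cm², y = 0.3 cm, Ī = 0.0612 cm⁴.
Centroid: ȳ = ΣA·y / ΣA = 2.8965 cm.
Transfer each piece to the horizontal centroidal axis using Ī + A·d² with d = y − 2.8965:
  vertical leg: d = 1.1035 cm → contributes +31.445 cm⁴
  horizontal leg (remainder): d = -2.5965 cm → contributes +13.814 cm⁴
Total I = 45.26 cm⁴.

I_xx ≈ 45.3 cm⁴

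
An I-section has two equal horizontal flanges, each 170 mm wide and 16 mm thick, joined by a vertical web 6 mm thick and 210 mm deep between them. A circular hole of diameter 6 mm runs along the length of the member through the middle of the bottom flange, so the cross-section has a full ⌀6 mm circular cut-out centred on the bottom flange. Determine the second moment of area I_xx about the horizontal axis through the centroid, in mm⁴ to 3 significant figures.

I_xx ≈ 7.38 × 10⁷ mm⁴

Treat the section as a set of non-overlapping primitives; coordinates are from the bounding-box lower-left.
Bottom flange: 170 × 16, A = 2 720 mm², y = 8 mm, Ī = 58 027 mm⁴.
Web: 6 × 210, A = 1 260 mm², y = 121 mm, Ī = 4 630 500 mm⁴.
Top flange: 170 × 16, A = 2 720 mm², y = 234 mm, Ī = 58 027 mm⁴.
Hole (subtracted): ⌀6, A = 28.274 mm², y = 8 mm, Ī = 63.617 mm⁴.
Centroid: ȳ = ΣA·y / ΣA = 121.48 mm.
Transfer each piece to the horizontal axis through the centroid using Ī + A·d² with d = y − 121.48:
  bottom flange: d = -113.48 mm → contributes +35 084 712 mm⁴
  web: d = -0.47889 mm → contributes +4 630 789 mm⁴
  top flange: d = 112.52 mm → contributes +34 495 949 mm⁴
  hole: d = -113.48 mm → contributes −364 165 mm⁴
Total I = 73 847 285 mm⁴.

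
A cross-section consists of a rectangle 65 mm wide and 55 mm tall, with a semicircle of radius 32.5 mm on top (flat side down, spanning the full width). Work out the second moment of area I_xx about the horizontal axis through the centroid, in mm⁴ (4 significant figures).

Treat the section as a set of non-overlapping primitives; coordinates are from the bounding-box lower-left.
Rectangular body: 65 × 55, A = 3 575 mm², y = 27.5 mm, Ī = 901 198 mm⁴.
Semicircular cap: semicircle r = 32.5, A = 1659.15 mm², y = 68.7934 mm, Ī = 122 452 mm⁴.
Centroid: ȳ = ΣA·y / ΣA = 40.5894 mm.
Transfer each piece to the horizontal axis through the centroid using Ī + A·d² with d = y − 40.5894:
  rectangular body: d = -13.0894 mm → contributes +1 513 715 mm⁴
  semicircular cap: d = 28.204 mm → contributes +1 442 250 mm⁴
Total I = 2 955 965 mm⁴.

I_xx ≈ 2.956 × 10⁶ mm⁴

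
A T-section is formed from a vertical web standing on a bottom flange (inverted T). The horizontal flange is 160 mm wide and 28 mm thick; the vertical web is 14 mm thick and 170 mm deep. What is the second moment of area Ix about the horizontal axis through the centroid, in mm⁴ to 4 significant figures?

Decompose the section into non-overlapping parts with the origin at the bottom-left of its bounding rectangle.
Flange: 160 × 28, A = 4 480 mm², y = 14 mm, Ī = 292 693 mm⁴.
Web: 14 × 170, A = 2 380 mm², y = 113 mm, Ī = 5 731 833 mm⁴.
Centroid: ȳ = ΣA·y / ΣA = 48.3469 mm.
Transfer each piece to the horizontal axis through the centroid using Ī + A·d² with d = y − 48.3469:
  flange: d = -34.3469 mm → contributes +5 577 804 mm⁴
  web: d = 64.6531 mm → contributes +15 680 277 mm⁴
Total I = 21 258 081 mm⁴.

Ix ≈ 2.126 × 10⁷ mm⁴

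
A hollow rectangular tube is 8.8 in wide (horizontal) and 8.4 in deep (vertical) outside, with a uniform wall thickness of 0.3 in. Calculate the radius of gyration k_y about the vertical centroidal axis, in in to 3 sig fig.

Decompose the section into non-overlapping parts with the origin at the bottom-left of its bounding rectangle.
Outer rectangle: 8.8 × 8.4, A = 73.92 in², x = 4.4 in, Ī = 477.03 in⁴.
Inner void (subtracted): 8.2 × 7.8, A = 63.96 in², x = 4.4 in, Ī = 358.39 in⁴.
By symmetry the centroid is at mid-width, x̄ = 4.4 in.
All pieces are centred on the vertical centroidal axis, so I = ΣĪ (holes subtracted) = 118.64 in⁴.
Radius of gyration: k = √(I/A) = √(118.64 / 9.96) = 3.4513 in.

k_y ≈ 3.45 in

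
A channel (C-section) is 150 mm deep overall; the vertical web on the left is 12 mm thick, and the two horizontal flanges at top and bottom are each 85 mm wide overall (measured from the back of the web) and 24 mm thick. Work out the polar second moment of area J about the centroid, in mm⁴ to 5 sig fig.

J ≈ 2.1176 × 10⁷ mm⁴

Split into non-overlapping primitives; take the origin at the lower-left of the bounding box.
Web: 12 × 150, A = 1 800 mm², y = 75 mm, Ī = 3 375 000 mm⁴.
Top flange (beyond web): 73 × 24, A = 1 752 mm², y = 138 mm, Ī = 84 096 mm⁴.
Bottom flange (beyond web): 73 × 24, A = 1 752 mm², y = 12 mm, Ī = 84 096 mm⁴.
By symmetry the centroid is at mid-height, ȳ = 75 mm.
Transfer each piece to the centroidal x-axis using Ī + A·d² with d = y − 75:
  web: d = 0 mm → contributes +3 375 000 mm⁴
  top flange (beyond web): d = 63 mm → contributes +7 037 784 mm⁴
  bottom flange (beyond web): d = -63 mm → contributes +7 037 784 mm⁴
Total I = 17 450 568 mm⁴.
For the y-axis: x̄ = 34.07692 mm.
Repeating about the centroidal y-axis gives I_y = 3 725 553 mm⁴.
Polar second moment: J = I_x + I_y = 21 176 121 mm⁴.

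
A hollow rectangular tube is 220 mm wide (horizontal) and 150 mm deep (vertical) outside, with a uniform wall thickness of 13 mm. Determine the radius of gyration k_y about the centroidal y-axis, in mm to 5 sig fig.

Treat the section as a set of non-overlapping primitives; coordinates are from the bounding-box lower-left.
Outer rectangle: 220 × 150, A = 33 000 mm², x = 110 mm, Ī = 133 100 000 mm⁴.
Inner void (subtracted): 194 × 124, A = 24 056 mm², x = 110 mm, Ī = 75 447 635 mm⁴.
By symmetry the centroid is at mid-width, x̄ = 110 mm.
All pieces are centred on the centroidal y-axis, so I = ΣĪ (holes subtracted) = 57 652 365 mm⁴.
Radius of gyration: k = √(I/A) = √(57 652 365 / 8 944) = 80.28653 mm.

k_y ≈ 80.287 mm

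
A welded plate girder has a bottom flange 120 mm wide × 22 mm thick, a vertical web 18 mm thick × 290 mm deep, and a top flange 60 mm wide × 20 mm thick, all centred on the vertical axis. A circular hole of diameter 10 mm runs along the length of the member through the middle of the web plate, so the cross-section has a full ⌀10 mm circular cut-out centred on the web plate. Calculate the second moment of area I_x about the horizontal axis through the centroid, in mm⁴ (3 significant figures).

I_x ≈ 1.24 × 10⁸ mm⁴

Decompose the section into non-overlapping parts with the origin at the bottom-left of its bounding rectangle.
Bottom plate: 120 × 22, A = 2 640 mm², y = 11 mm, Ī = 106 480 mm⁴.
Web plate: 18 × 290, A = 5 220 mm², y = 167 mm, Ī = 36 583 500 mm⁴.
Top plate: 60 × 20, A = 1 200 mm², y = 322 mm, Ī = 40 000 mm⁴.
Hole (subtracted): ⌀10, A = 78.54 mm², y = 167 mm, Ī = 490.87 mm⁴.
Centroid: ȳ = ΣA·y / ΣA = 141.85 mm.
Transfer each piece to the horizontal axis through the centroid using Ī + A·d² with d = y − 141.85:
  bottom plate: d = -130.85 mm → contributes +45 311 191 mm⁴
  web plate: d = 25.145 mm → contributes +39 883 989 mm⁴
  top plate: d = 180.15 mm → contributes +38 982 722 mm⁴
  hole: d = 25.145 mm → contributes −50 150 mm⁴
Total I = 124 127 753 mm⁴.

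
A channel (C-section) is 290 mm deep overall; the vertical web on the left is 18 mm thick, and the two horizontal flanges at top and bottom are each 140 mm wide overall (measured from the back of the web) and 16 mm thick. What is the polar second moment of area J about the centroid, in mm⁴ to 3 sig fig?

Break the section into simple shapes (no overlaps), measuring from the bottom-left corner of the bounding box.
Web: 18 × 290, A = 5 220 mm², y = 145 mm, Ī = 36 583 500 mm⁴.
Top flange (beyond web): 122 × 16, A = 1 952 mm², y = 282 mm, Ī = 41 643 mm⁴.
Bottom flange (beyond web): 122 × 16, A = 1 952 mm², y = 8 mm, Ī = 41 643 mm⁴.
By symmetry the centroid is at mid-height, ȳ = 145 mm.
Transfer each piece to the centroidal x-axis using Ī + A·d² with d = y − 145:
  web: d = 0 mm → contributes +36 583 500 mm⁴
  top flange (beyond web): d = 137 mm → contributes +36 678 731 mm⁴
  bottom flange (beyond web): d = -137 mm → contributes +36 678 731 mm⁴
Total I = 109 940 961 mm⁴.
For the y-axis: x̄ = 38.952 mm.
Repeating about the centroidal y-axis gives I_y = 15 927 580 mm⁴.
Polar second moment: J = I_x + I_y = 125 868 541 mm⁴.

J ≈ 1.26 × 10⁸ mm⁴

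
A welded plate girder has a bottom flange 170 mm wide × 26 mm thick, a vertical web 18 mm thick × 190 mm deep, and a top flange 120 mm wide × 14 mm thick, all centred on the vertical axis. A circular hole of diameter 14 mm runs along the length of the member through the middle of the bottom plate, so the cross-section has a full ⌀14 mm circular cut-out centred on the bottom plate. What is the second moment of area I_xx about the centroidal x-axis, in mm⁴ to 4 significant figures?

I_xx ≈ 6.886 × 10⁷ mm⁴

Decompose the section into non-overlapping parts with the origin at the bottom-left of its bounding rectangle.
Bottom plate: 170 × 26, A = 4 420 mm², y = 13 mm, Ī = 248 993 mm⁴.
Web plate: 18 × 190, A = 3 420 mm², y = 121 mm, Ī = 10 288 500 mm⁴.
Top plate: 120 × 14, A = 1 680 mm², y = 223 mm, Ī = 27 440 mm⁴.
Hole (subtracted): ⌀14, A = 153.938 mm², y = 13 mm, Ī = 1885.74 mm⁴.
Centroid: ȳ = ΣA·y / ΣA = 90.1039 mm.
Transfer each piece to the centroidal x-axis using Ī + A·d² with d = y − 90.1039:
  bottom plate: d = -77.1039 mm → contributes +26 525 951 mm⁴
  web plate: d = 30.8961 mm → contributes +13 553 124 mm⁴
  top plate: d = 132.896 mm → contributes +29 698 543 mm⁴
  hole: d = -77.1039 mm → contributes −917 049 mm⁴
Total I = 68 860 568 mm⁴.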